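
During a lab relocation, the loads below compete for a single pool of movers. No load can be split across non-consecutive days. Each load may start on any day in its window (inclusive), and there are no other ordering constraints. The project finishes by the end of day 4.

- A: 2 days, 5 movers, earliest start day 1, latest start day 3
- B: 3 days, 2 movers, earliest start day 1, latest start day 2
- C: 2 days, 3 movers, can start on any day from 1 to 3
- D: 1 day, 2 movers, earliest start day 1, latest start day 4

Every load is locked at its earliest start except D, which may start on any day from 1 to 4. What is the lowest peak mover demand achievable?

10

D@1: d1:12  d2:10  d3:2  d4:0 → peak 12
D@2: d1:10  d2:12  d3:2  d4:0 → peak 12
D@3: d1:10  d2:10  d3:4  d4:0 → peak 10
D@4: d1:10  d2:10  d3:2  d4:2 → peak 10
Best is D@3, peak 10.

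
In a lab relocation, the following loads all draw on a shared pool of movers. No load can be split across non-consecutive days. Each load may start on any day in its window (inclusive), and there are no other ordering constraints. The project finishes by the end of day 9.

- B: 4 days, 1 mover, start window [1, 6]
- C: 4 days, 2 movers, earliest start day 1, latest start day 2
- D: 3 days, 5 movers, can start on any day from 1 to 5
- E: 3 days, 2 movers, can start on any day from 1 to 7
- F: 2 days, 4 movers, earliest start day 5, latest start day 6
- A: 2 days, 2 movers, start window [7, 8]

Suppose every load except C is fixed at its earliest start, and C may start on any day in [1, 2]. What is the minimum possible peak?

C@1: d1:10  d2:10  d3:10  d4:3  d5:4  d6:4  d7:2  d8:2  d9:0 → peak 10
C@2: d1:8  d2:10  d3:10  d4:3  d5:6  d6:4  d7:2  d8:2  d9:0 → peak 10
Best is C@1, peak 10.

10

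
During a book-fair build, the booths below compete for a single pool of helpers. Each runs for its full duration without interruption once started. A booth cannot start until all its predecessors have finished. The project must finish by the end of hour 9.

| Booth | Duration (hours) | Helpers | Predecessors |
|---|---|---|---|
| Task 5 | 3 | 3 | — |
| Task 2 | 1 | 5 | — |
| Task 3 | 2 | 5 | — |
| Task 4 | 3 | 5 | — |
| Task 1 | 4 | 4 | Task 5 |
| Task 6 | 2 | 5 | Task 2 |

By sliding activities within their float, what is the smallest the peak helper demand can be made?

Early-start (Task 5@1, Task 2@1, Task 3@1, Task 4@1, Task 1@4, Task 6@2) gives peak 18: h1:18  h2:18  h3:13  h4:4  h5:4  h6:4  h7:4  h8:0  h9:0.
Shift Task 3→2, Task 4→4, Task 6→7.
Schedule Task 5@1, Task 2@1, Task 3@2, Task 4@4, Task 1@4, Task 6@7: h1:8  h2:8  h3:8  h4:9  h5:9  h6:9  h7:9  h8:5  h9:0 — peak 9.

9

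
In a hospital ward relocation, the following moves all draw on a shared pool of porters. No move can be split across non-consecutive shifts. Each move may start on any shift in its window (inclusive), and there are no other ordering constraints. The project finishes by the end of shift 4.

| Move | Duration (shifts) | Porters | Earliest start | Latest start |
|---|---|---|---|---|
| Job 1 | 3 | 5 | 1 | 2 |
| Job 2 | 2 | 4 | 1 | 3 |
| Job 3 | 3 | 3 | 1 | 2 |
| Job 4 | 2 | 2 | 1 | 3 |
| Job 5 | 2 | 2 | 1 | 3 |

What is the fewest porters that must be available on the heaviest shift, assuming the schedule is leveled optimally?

Early-start (Job 1@1, Job 2@1, Job 3@1, Job 4@1, Job 5@1) gives peak 16: s1:16  s2:16  s3:8  s4:0.
Shift Job 4→3, Job 5→3.
Schedule Job 1@1, Job 2@1, Job 3@1, Job 4@3, Job 5@3: s1:12  s2:12  s3:12  s4:4 — peak 12.

12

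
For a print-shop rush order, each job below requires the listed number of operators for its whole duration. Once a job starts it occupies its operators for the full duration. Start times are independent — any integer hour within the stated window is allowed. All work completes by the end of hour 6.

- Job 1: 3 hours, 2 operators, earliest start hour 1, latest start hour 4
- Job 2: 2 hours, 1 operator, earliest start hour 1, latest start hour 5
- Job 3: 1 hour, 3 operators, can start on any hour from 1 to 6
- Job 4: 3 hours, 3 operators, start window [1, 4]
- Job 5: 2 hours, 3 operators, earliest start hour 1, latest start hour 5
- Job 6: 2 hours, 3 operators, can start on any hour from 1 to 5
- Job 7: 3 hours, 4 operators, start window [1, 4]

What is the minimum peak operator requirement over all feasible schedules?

Early-start (Job 1@1, Job 2@1, Job 3@1, Job 4@1, Job 5@1, Job 6@1, Job 7@1) gives peak 19: h1:19  h2:16  h3:9  h4:0  h5:0  h6:0.
Shift Job 2→3, Job 4→2, Job 6→5, Job 7→4.
Schedule Job 1@1, Job 2@3, Job 3@1, Job 4@2, Job 5@1, Job 6@5, Job 7@4: h1:8  h2:8  h3:6  h4:8  h5:7  h6:7 — peak 8.
Total operator-hours = 44 over 6 hours ⇒ peak ≥ ⌈44/6⌉ = 8, so 8 is optimal.

8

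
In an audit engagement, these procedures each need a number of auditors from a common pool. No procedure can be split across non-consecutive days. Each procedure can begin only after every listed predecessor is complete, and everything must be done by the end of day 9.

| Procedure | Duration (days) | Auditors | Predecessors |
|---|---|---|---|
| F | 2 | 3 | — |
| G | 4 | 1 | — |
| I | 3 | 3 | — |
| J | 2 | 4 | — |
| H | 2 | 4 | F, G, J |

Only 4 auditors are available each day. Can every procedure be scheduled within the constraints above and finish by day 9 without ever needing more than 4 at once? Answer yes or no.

yes

Schedule F@1, G@1, I@3, J@6, H@8: d1:4  d2:4  d3:4  d4:4  d5:3  d6:4  d7:4  d8:4  d9:4 — peak 4 ≤ 4.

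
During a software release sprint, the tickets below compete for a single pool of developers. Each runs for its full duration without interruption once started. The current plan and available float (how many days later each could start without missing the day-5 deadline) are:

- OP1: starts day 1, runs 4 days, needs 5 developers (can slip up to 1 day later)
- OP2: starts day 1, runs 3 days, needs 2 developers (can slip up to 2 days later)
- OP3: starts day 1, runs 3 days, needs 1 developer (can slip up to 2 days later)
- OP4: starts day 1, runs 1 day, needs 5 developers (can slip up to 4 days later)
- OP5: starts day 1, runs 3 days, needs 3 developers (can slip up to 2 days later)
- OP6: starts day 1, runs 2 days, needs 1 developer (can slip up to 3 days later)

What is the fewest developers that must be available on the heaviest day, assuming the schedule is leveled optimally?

Early-start (OP1@1, OP2@1, OP3@1, OP4@1, OP5@1, OP6@1) gives peak 17: d1:17  d2:12  d3:11  d4:5  d5:0.
Shift OP4→4, OP6→4.
Schedule OP1@1, OP2@1, OP3@1, OP4@4, OP5@1, OP6@4: d1:11  d2:11  d3:11  d4:11  d5:1 — peak 11.

11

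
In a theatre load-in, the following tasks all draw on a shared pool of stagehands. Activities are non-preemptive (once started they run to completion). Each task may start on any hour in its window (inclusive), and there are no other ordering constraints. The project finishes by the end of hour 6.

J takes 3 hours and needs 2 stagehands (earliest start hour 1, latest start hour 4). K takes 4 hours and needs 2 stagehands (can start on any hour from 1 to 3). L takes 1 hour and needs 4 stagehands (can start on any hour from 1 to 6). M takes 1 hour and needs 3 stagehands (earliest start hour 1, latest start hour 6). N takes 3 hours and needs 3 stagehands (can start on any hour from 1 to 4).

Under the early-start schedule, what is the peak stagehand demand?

Early-start schedule: J@1, K@1, L@1, M@1, N@1.
Load per hour: hour 1: 14, hour 2: 7, hour 3: 7, hour 4: 2, hour 5: 0, hour 6: 0.
Peak is 14.

14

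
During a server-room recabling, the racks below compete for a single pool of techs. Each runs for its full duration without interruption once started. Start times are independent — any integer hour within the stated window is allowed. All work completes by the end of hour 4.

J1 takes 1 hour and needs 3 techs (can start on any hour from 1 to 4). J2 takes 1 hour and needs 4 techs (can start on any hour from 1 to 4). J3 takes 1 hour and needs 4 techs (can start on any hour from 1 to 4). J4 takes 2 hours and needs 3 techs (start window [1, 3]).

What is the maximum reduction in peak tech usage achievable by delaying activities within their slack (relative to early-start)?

Early-start peak: h1:14  h2:3  h3:0  h4:0 ⇒ 14.
Leveled (J1@1, J2@3, J3@4, J4@1): h1:6  h2:3  h3:4  h4:4 ⇒ 6.
Reduction 14 − 6 = 8.

8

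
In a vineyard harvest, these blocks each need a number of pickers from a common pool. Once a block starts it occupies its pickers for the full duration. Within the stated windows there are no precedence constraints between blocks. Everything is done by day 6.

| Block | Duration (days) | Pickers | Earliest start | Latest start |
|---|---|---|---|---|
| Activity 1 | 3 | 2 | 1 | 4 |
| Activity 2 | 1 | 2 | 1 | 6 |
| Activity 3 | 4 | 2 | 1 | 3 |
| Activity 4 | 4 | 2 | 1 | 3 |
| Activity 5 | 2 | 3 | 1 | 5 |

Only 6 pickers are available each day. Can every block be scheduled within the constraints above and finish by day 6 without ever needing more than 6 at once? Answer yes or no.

yes

Schedule Activity 1@1, Activity 2@1, Activity 3@1, Activity 4@2, Activity 5@5: d1:6  d2:6  d3:6  d4:4  d5:5  d6:3 — peak 6 ≤ 6.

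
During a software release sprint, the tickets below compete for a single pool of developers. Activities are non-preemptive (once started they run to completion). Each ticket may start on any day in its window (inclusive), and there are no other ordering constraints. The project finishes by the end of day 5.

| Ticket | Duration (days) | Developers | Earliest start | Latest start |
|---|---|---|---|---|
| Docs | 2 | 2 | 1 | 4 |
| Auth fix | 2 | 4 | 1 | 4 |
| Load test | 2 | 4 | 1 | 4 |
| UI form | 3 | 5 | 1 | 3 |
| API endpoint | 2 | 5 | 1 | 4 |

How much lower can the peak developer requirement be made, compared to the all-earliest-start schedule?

Early-start peak: d1:20  d2:20  d3:5  d4:0  d5:0 ⇒ 20.
Leveled (Docs@1, Auth fix@1, Load test@1, UI form@3, API endpoint@3): d1:10  d2:10  d3:10  d4:10  d5:5 ⇒ 10.
Reduction 20 − 10 = 10.

10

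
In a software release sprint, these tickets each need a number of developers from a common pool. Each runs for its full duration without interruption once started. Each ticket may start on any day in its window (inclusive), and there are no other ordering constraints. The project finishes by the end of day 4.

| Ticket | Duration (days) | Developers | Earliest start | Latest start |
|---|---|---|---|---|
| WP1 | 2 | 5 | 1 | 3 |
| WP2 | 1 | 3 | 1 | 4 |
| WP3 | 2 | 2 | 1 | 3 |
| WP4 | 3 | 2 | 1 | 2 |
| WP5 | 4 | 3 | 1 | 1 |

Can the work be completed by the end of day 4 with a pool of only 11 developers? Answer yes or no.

Schedule WP1@1, WP2@3, WP3@3, WP4@1, WP5@1: d1:10  d2:10  d3:10  d4:5 — peak 10 ≤ 11.

yes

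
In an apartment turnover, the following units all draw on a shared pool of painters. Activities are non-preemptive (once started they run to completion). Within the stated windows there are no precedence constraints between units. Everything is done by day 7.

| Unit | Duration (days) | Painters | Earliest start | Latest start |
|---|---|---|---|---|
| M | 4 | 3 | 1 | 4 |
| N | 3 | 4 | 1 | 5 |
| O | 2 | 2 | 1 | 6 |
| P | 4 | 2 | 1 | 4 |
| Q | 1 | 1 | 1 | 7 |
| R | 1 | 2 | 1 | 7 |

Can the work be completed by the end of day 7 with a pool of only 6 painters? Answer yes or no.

yes

Schedule M@1, N@5, O@1, P@3, Q@1, R@7: d1:6  d2:5  d3:5  d4:5  d5:6  d6:6  d7:6 — peak 6 ≤ 6.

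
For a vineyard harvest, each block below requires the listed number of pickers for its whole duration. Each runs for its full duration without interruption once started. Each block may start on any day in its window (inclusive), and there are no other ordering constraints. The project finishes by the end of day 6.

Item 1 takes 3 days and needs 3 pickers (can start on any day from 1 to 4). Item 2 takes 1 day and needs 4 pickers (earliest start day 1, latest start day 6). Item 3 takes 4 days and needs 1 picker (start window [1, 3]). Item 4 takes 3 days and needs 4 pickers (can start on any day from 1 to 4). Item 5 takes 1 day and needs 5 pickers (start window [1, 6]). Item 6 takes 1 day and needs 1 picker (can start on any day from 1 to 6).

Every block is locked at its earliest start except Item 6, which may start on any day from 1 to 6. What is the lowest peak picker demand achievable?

17

Item 6@1: d1:18  d2:8  d3:8  d4:1  d5:0  d6:0 → peak 18
Item 6@2: d1:17  d2:9  d3:8  d4:1  d5:0  d6:0 → peak 17
Item 6@3: d1:17  d2:8  d3:9  d4:1  d5:0  d6:0 → peak 17
Item 6@4: d1:17  d2:8  d3:8  d4:2  d5:0  d6:0 → peak 17
Item 6@5: d1:17  d2:8  d3:8  d4:1  d5:1  d6:0 → peak 17
Item 6@6: d1:17  d2:8  d3:8  d4:1  d5:0  d6:1 → peak 17
Best is Item 6@2, peak 17.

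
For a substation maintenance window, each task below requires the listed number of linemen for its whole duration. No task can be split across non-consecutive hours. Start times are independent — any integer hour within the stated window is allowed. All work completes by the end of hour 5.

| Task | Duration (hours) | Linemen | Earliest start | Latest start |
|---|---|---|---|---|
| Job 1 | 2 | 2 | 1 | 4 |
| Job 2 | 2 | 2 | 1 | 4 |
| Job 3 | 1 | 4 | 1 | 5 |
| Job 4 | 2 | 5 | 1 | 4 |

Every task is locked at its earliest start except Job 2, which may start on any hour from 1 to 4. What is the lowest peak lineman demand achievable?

Job 2@1: h1:13  h2:9  h3:0  h4:0  h5:0 → peak 13
Job 2@2: h1:11  h2:9  h3:2  h4:0  h5:0 → peak 11
Job 2@3: h1:11  h2:7  h3:2  h4:2  h5:0 → peak 11
Job 2@4: h1:11  h2:7  h3:0  h4:2  h5:2 → peak 11
Best is Job 2@2, peak 11.

11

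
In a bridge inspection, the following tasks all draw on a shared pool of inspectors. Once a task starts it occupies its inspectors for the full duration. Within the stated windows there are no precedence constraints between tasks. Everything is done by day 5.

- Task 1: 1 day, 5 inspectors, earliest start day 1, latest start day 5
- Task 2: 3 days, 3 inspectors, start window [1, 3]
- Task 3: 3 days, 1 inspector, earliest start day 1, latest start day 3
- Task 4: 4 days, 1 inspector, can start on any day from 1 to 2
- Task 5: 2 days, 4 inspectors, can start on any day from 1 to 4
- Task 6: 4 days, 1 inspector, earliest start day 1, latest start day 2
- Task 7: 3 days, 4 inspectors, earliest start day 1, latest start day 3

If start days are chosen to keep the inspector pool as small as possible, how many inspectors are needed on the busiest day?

10

Early-start (Task 1@1, Task 2@1, Task 3@1, Task 4@1, Task 5@1, Task 6@1, Task 7@1) gives peak 19: d1:19  d2:14  d3:10  d4:2  d5:0.
Shift Task 5→4, Task 6→2, Task 7→2.
Schedule Task 1@1, Task 2@1, Task 3@1, Task 4@1, Task 5@4, Task 6@2, Task 7@2: d1:10  d2:10  d3:10  d4:10  d5:5 — peak 10.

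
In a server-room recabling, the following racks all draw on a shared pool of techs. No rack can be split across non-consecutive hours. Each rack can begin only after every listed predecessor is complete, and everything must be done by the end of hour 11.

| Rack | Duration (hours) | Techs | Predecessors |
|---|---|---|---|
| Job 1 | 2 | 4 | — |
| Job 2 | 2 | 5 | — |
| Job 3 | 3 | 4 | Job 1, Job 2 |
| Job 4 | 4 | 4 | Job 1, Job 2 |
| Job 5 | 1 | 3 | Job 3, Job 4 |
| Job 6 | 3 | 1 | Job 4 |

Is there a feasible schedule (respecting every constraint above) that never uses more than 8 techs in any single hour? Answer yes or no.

Schedule Job 1@1, Job 2@3, Job 3@5, Job 4@5, Job 5@9, Job 6@9: h1:4  h2:4  h3:5  h4:5  h5:8  h6:8  h7:8  h8:4  h9:4  h10:1  h11:1 — peak 8 ≤ 8.

yes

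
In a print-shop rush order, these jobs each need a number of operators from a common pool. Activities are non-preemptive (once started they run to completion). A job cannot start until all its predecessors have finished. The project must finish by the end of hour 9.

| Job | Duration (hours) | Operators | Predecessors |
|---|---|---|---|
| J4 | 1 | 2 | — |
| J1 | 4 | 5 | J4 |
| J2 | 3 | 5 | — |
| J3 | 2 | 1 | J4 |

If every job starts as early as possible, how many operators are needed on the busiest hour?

11

Early-start schedule: J4@1, J1@2, J2@1, J3@2.
Load per hour: hour 1: 7, hour 2: 11, hour 3: 11, hour 4: 5, hour 5: 5, hour 6: 0, hour 7: 0, hour 8: 0, hour 9: 0.
Peak is 11.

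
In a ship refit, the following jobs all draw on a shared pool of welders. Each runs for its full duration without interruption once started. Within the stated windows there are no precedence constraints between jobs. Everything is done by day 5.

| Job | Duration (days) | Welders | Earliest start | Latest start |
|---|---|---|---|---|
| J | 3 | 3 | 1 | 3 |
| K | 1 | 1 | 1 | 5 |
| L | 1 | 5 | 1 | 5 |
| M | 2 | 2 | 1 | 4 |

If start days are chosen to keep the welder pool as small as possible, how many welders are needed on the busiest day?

Early-start (J@1, K@1, L@1, M@1) gives peak 11: d1:11  d2:5  d3:3  d4:0  d5:0.
Shift L→4, M→2.
Schedule J@1, K@1, L@4, M@2: d1:4  d2:5  d3:5  d4:5  d5:0 — peak 5.

5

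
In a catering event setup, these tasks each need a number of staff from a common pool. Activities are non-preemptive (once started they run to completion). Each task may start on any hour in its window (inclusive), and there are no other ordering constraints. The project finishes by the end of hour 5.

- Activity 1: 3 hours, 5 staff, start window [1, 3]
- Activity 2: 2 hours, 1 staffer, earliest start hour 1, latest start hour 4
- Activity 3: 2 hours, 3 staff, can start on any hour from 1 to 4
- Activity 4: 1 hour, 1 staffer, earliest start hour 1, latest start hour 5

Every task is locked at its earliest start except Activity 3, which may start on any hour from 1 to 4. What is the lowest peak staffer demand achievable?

7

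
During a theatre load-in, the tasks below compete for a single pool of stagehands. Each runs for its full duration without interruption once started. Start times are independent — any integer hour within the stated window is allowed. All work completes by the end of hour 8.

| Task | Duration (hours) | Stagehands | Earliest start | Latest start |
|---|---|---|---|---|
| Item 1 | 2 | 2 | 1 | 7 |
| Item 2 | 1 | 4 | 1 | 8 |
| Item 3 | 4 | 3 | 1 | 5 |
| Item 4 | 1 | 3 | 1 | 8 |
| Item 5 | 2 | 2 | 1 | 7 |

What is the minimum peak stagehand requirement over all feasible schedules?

4

Early-start (Item 1@1, Item 2@1, Item 3@1, Item 4@1, Item 5@1) gives peak 14: h1:14  h2:7  h3:3  h4:3  h5:0  h6:0  h7:0  h8:0.
Shift Item 2→3, Item 3→4, Item 4→8.
Schedule Item 1@1, Item 2@3, Item 3@4, Item 4@8, Item 5@1: h1:4  h2:4  h3:4  h4:3  h5:3  h6:3  h7:3  h8:3 — peak 4.
Total stagehand-hours = 27 over 8 hours ⇒ peak ≥ ⌈27/8⌉ = 4, so 4 is optimal.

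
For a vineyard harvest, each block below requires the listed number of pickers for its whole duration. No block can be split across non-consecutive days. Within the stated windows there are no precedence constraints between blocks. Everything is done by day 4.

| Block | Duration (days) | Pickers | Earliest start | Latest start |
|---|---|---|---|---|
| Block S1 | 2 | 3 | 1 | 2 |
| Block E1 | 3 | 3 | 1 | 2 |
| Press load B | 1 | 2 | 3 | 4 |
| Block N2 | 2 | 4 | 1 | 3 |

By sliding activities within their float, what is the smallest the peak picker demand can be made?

Early-start (Block S1@1, Block E1@1, Press load B@3, Block N2@1) gives peak 10: d1:10  d2:10  d3:5  d4:0.
Shift Press load B→4, Block N2→3.
Schedule Block S1@1, Block E1@1, Press load B@4, Block N2@3: d1:6  d2:6  d3:7  d4:6 — peak 7.
Total picker-days = 25 over 4 days ⇒ peak ≥ ⌈25/4⌉ = 7, so 7 is optimal.

7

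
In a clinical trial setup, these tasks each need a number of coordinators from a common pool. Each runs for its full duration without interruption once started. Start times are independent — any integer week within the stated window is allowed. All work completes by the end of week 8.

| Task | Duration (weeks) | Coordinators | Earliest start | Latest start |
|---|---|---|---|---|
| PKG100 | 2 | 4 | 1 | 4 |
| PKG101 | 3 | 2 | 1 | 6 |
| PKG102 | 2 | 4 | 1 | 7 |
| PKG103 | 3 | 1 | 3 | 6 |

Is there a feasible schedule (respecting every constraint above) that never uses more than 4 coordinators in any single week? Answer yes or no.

yes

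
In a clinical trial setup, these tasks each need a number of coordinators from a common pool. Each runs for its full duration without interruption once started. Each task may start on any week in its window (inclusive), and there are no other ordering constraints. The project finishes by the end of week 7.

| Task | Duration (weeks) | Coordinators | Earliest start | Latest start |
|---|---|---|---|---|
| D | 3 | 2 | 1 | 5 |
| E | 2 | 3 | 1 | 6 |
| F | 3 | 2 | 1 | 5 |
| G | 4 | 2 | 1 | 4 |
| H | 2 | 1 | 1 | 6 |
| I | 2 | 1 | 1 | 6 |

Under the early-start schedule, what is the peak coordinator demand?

Early-start schedule: D@1, E@1, F@1, G@1, H@1, I@1.
Load per week: week 1: 11, week 2: 11, week 3: 6, week 4: 2, week 5: 0, week 6: 0, week 7: 0.
Peak is 11.

11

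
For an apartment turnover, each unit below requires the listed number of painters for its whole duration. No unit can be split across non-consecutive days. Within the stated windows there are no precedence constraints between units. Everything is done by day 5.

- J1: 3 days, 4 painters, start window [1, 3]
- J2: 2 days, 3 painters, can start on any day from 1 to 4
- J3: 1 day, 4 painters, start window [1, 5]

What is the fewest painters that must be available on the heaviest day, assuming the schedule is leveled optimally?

7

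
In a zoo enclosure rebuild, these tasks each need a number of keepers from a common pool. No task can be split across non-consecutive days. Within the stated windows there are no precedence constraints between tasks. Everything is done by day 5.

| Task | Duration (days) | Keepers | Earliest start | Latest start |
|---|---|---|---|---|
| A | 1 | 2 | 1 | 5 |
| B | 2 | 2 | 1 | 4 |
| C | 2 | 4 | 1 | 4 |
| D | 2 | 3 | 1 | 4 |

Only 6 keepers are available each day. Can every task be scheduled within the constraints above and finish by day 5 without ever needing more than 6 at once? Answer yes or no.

Schedule A@1, B@1, C@4, D@2: d1:4  d2:5  d3:3  d4:4  d5:4 — peak 5 ≤ 6.

yes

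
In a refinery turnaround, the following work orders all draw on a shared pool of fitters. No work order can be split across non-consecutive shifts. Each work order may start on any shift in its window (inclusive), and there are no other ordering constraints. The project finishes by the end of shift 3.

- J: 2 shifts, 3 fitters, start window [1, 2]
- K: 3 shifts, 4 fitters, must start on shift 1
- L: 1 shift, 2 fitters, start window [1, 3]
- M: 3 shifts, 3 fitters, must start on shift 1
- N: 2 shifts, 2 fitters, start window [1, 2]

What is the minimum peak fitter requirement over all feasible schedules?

12

Early-start (J@1, K@1, L@1, M@1, N@1) gives peak 14: s1:14  s2:12  s3:7.
Shift N→2.
Schedule J@1, K@1, L@1, M@1, N@2: s1:12  s2:12  s3:9 — peak 12.
No arrangement of the 12 feasible schedules does better.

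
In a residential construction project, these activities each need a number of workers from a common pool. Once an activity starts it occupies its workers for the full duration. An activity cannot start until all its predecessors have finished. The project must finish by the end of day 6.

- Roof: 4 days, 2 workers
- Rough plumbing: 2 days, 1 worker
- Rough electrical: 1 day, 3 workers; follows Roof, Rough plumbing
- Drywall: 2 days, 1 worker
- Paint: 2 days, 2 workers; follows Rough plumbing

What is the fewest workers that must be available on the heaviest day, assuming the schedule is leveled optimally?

4

Schedule Roof@1, Rough plumbing@1, Rough electrical@5, Drywall@1, Paint@3: d1:4  d2:4  d3:4  d4:4  d5:3  d6:0 — peak 4.
Total worker-days = 19 over 6 days ⇒ peak ≥ ⌈19/6⌉ = 4, so 4 is optimal.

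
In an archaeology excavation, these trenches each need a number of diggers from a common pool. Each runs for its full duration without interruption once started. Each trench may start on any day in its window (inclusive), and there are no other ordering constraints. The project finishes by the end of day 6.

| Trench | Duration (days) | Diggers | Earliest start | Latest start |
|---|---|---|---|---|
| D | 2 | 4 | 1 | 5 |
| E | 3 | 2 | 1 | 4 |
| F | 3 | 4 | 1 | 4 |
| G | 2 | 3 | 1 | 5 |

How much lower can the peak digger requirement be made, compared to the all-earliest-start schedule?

Early-start peak: d1:13  d2:13  d3:6  d4:0  d5:0  d6:0 ⇒ 13.
Leveled (D@1, E@1, F@3, G@4): d1:6  d2:6  d3:6  d4:7  d5:7  d6:0 ⇒ 7.
Reduction 13 − 7 = 6.

6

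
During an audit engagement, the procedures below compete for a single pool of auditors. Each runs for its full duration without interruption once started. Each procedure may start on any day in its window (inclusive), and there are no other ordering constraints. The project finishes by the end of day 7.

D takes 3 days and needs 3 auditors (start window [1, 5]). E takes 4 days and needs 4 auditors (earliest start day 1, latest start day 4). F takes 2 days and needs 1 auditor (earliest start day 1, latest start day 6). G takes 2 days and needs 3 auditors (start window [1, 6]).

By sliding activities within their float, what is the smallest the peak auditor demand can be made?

6

Early-start (D@1, E@1, F@1, G@1) gives peak 11: d1:11  d2:11  d3:7  d4:4  d5:0  d6:0  d7:0.
Shift E→4, F→3.
Schedule D@1, E@4, F@3, G@1: d1:6  d2:6  d3:4  d4:5  d5:4  d6:4  d7:4 — peak 6.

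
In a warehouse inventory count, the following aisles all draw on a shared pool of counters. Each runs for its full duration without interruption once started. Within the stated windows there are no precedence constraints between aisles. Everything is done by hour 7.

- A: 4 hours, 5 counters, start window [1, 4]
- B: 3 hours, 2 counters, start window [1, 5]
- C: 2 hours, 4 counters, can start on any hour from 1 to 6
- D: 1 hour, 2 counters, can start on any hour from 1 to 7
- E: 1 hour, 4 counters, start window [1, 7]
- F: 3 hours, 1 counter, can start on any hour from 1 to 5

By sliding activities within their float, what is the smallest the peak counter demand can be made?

7

Early-start (A@1, B@1, C@1, D@1, E@1, F@1) gives peak 18: h1:18  h2:12  h3:8  h4:5  h5:0  h6:0  h7:0.
Shift C→5, D→4, E→7, F→5.
Schedule A@1, B@1, C@5, D@4, E@7, F@5: h1:7  h2:7  h3:7  h4:7  h5:5  h6:5  h7:5 — peak 7.
Total counter-hours = 43 over 7 hours ⇒ peak ≥ ⌈43/7⌉ = 7, so 7 is optimal.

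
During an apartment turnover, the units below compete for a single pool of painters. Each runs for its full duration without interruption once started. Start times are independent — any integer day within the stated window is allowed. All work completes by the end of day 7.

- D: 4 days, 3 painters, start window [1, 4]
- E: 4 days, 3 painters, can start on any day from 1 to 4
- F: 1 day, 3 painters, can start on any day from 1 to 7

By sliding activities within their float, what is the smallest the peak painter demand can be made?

6

Early-start (D@1, E@1, F@1) gives peak 9: d1:9  d2:6  d3:6  d4:6  d5:0  d6:0  d7:0.
Shift F→5.
Schedule D@1, E@1, F@5: d1:6  d2:6  d3:6  d4:6  d5:3  d6:0  d7:0 — peak 6.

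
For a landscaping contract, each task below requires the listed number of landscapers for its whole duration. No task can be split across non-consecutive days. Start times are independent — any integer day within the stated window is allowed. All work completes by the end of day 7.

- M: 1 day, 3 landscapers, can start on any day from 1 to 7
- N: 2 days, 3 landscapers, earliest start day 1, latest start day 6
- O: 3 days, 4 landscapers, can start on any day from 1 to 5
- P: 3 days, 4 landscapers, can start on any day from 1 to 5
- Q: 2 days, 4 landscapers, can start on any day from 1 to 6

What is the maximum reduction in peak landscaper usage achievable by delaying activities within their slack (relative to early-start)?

10

Early-start peak: d1:18  d2:15  d3:8  d4:0  d5:0  d6:0  d7:0 ⇒ 18.
Leveled (M@1, N@1, O@2, P@3, Q@5): d1:6  d2:7  d3:8  d4:8  d5:8  d6:4  d7:0 ⇒ 8.
Reduction 18 − 8 = 10.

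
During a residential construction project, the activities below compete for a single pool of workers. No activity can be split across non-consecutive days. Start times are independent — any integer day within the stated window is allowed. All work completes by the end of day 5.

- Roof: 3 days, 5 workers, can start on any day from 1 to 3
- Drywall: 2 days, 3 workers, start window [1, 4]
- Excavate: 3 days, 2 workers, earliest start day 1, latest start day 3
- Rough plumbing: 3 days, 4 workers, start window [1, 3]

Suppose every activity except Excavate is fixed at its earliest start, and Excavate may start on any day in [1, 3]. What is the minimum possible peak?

12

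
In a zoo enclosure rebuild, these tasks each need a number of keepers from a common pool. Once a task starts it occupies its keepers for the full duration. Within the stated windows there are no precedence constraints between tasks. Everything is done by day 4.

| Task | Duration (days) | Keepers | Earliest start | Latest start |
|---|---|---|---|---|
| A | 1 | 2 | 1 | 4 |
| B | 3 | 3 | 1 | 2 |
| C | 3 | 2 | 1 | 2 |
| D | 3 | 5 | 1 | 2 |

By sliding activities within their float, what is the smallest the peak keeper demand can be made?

Early-start (A@1, B@1, C@1, D@1) gives peak 12: d1:12  d2:10  d3:10  d4:0.
Shift D→2.
Schedule A@1, B@1, C@1, D@2: d1:7  d2:10  d3:10  d4:5 — peak 10.

10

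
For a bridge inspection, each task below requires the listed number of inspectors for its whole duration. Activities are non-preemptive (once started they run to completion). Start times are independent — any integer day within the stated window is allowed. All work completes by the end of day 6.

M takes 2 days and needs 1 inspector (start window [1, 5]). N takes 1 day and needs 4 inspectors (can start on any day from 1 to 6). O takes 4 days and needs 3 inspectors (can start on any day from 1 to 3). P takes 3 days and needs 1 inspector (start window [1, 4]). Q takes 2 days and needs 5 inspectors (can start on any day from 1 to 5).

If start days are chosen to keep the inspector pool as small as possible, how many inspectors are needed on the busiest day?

7

Early-start (M@1, N@1, O@1, P@1, Q@1) gives peak 14: d1:14  d2:10  d3:4  d4:3  d5:0  d6:0.
Shift N→3, P→4, Q→5.
Schedule M@1, N@3, O@1, P@4, Q@5: d1:4  d2:4  d3:7  d4:4  d5:6  d6:6 — peak 7.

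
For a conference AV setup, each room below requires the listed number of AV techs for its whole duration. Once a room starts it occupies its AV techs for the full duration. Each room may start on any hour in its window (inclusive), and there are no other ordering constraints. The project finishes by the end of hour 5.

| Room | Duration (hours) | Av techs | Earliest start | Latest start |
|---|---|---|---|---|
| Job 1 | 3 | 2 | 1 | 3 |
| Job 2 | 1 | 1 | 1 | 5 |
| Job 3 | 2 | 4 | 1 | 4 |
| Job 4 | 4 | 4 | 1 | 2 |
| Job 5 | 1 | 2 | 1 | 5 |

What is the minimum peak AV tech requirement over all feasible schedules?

8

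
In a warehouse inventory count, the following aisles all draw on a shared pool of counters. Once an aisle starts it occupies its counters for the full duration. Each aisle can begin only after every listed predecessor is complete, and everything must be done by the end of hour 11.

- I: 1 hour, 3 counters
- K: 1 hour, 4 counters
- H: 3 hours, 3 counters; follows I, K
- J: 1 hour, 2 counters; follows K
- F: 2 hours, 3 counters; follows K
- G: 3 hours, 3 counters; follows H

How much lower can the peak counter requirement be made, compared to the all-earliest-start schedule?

4

Early-start peak: h1:7  h2:8  h3:6  h4:3  h5:3  h6:3  h7:3  h8:0  h9:0  h10:0  h11:0 ⇒ 8.
Leveled (I@1, K@2, H@3, J@6, F@7, G@9): h1:3  h2:4  h3:3  h4:3  h5:3  h6:2  h7:3  h8:3  h9:3  h10:3  h11:3 ⇒ 4.
Reduction 8 − 4 = 4.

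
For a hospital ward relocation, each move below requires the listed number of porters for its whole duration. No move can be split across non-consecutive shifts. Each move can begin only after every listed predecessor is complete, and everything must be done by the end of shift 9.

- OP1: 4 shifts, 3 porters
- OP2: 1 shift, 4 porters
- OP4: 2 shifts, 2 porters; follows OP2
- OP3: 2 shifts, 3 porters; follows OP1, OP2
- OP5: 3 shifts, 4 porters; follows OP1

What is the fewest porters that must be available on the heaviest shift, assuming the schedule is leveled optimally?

7

Schedule OP1@1, OP2@1, OP4@2, OP3@5, OP5@5: s1:7  s2:5  s3:5  s4:3  s5:7  s6:7  s7:4  s8:0  s9:0 — peak 7.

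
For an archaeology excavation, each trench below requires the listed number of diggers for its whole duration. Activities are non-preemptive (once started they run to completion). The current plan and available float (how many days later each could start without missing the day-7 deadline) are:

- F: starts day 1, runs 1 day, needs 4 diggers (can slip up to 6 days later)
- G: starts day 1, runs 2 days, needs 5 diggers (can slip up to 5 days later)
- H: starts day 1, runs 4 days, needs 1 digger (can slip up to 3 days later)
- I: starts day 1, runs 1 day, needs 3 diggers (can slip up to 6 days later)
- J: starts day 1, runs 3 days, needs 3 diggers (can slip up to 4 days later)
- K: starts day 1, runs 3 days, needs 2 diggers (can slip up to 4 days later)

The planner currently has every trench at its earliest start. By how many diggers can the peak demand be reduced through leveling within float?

12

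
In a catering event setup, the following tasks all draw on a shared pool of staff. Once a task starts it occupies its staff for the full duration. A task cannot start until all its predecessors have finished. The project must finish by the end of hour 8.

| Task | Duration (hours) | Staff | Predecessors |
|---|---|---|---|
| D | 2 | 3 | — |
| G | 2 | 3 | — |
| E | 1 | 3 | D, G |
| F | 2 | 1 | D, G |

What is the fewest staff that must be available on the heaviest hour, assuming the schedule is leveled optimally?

Early-start (D@1, G@1, E@3, F@3) gives peak 6: h1:6  h2:6  h3:4  h4:1  h5:0  h6:0  h7:0  h8:0.
Shift G→3, E→5, F→6.
Schedule D@1, G@3, E@5, F@6: h1:3  h2:3  h3:3  h4:3  h5:3  h6:1  h7:1  h8:0 — peak 3.
Total staffer-hours = 17 over 8 hours ⇒ peak ≥ ⌈17/8⌉ = 3, so 3 is optimal.

3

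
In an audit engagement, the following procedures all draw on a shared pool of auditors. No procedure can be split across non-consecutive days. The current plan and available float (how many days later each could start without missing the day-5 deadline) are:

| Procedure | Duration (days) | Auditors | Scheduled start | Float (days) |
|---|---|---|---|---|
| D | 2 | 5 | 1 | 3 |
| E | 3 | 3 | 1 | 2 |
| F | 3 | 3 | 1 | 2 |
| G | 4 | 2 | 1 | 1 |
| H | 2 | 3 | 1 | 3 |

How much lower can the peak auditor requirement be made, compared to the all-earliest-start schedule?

6

Early-start peak: d1:16  d2:16  d3:8  d4:2  d5:0 ⇒ 16.
Leveled (D@1, E@1, F@3, G@1, H@4): d1:10  d2:10  d3:8  d4:8  d5:6 ⇒ 10.
Reduction 16 − 10 = 6.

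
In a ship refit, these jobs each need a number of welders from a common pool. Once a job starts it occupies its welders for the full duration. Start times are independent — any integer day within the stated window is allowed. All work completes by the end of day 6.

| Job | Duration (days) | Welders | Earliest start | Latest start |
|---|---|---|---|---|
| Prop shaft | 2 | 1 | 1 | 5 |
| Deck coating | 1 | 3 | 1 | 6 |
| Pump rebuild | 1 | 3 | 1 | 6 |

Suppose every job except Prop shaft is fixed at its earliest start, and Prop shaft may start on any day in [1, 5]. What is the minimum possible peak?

6

Prop shaft@1: d1:7  d2:1  d3:0  d4:0  d5:0  d6:0 → peak 7
Prop shaft@2: d1:6  d2:1  d3:1  d4:0  d5:0  d6:0 → peak 6
Prop shaft@3: d1:6  d2:0  d3:1  d4:1  d5:0  d6:0 → peak 6
Prop shaft@4: d1:6  d2:0  d3:0  d4:1  d5:1  d6:0 → peak 6
Prop shaft@5: d1:6  d2:0  d3:0  d4:0  d5:1  d6:1 → peak 6
Best is Prop shaft@2, peak 6.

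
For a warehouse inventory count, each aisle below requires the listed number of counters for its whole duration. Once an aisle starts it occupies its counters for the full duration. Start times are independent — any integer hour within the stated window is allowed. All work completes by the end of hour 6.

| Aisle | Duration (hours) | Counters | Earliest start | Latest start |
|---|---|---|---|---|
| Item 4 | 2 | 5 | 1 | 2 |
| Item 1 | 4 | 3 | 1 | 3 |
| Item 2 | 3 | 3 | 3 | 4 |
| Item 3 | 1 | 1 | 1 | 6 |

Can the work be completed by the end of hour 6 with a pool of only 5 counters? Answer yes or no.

no

Total counter-hours = 32; over 6 hours the average is 32/6 > 5, so some hour must exceed 5.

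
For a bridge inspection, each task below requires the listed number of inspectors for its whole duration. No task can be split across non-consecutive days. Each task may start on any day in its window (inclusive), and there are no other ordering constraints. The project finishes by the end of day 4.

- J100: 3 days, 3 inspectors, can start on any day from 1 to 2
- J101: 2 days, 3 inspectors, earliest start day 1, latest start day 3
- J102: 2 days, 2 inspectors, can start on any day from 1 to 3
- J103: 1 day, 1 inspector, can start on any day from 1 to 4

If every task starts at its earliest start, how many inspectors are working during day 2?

8

At early start, day 2 has: J100, J101, J102.
Demand: 3 + 3 + 2 = 8.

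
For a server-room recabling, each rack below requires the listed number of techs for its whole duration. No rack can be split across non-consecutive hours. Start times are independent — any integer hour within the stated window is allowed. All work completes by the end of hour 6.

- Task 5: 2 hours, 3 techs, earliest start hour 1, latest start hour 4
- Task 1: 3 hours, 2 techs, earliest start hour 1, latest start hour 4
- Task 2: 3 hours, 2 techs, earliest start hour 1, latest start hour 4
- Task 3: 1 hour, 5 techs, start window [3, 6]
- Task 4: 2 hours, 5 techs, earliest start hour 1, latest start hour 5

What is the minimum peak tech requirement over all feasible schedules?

Early-start (Task 5@1, Task 1@1, Task 2@1, Task 3@3, Task 4@1) gives peak 12: h1:12  h2:12  h3:9  h4:0  h5:0  h6:0.
Shift Task 3→4, Task 4→5.
Schedule Task 5@1, Task 1@1, Task 2@1, Task 3@4, Task 4@5: h1:7  h2:7  h3:4  h4:5  h5:5  h6:5 — peak 7.

7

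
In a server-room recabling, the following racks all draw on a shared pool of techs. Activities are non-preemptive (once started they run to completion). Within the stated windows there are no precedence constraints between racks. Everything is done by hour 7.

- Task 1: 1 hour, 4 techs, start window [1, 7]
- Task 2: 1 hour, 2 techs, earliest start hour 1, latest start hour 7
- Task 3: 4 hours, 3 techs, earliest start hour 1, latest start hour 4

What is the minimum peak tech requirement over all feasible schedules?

4

Early-start (Task 1@1, Task 2@1, Task 3@1) gives peak 9: h1:9  h2:3  h3:3  h4:3  h5:0  h6:0  h7:0.
Shift Task 2→2, Task 3→3.
Schedule Task 1@1, Task 2@2, Task 3@3: h1:4  h2:2  h3:3  h4:3  h5:3  h6:3  h7:0 — peak 4.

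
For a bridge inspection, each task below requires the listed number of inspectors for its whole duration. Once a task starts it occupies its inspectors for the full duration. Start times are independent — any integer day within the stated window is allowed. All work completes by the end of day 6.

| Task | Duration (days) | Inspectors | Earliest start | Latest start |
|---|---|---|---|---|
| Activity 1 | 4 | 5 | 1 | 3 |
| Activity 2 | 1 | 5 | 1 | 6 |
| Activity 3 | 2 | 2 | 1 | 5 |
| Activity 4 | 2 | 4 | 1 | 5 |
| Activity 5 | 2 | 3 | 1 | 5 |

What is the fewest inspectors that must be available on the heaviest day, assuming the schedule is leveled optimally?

Early-start (Activity 1@1, Activity 2@1, Activity 3@1, Activity 4@1, Activity 5@1) gives peak 19: d1:19  d2:14  d3:5  d4:5  d5:0  d6:0.
Shift Activity 2→5, Activity 4→3, Activity 5→5.
Schedule Activity 1@1, Activity 2@5, Activity 3@1, Activity 4@3, Activity 5@5: d1:7  d2:7  d3:9  d4:9  d5:8  d6:3 — peak 9.

9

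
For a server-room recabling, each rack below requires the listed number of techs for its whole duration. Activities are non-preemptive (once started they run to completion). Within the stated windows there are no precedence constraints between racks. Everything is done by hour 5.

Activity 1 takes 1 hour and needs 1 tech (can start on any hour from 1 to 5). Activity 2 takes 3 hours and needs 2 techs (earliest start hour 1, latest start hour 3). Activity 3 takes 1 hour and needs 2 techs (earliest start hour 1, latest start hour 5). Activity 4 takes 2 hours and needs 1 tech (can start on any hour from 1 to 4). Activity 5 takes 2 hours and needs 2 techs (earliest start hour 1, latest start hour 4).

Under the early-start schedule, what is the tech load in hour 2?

At early start, hour 2 has: Activity 2, Activity 4, Activity 5.
Demand: 2 + 1 + 2 = 5.

5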